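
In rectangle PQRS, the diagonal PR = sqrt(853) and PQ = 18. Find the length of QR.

b = sqrt(d^2 - a^2) = sqrt(853 - 324) = sqrt(529) = 23

23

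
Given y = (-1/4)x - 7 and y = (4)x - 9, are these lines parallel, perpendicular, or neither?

Slope of line 1: m1 = -1/4
Slope of line 2: m2 = 4
m1 * m2 = (-1/4) * (4) = -1 = -1, so the lines are perpendicular.

Perpendicular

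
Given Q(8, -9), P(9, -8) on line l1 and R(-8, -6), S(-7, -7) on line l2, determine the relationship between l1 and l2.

Slope of line 1: m1 = (-8 - -9)/(9 - 8) = 1/1 = 1
Slope of line 2: m2 = (-7 - -6)/(-7 - -8) = -1/1 = -1
m1 * m2 = -1, so perpendicular.

Perpendicular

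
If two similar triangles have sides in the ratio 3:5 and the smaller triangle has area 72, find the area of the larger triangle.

For similar figures, the area ratio equals the square of the side ratio.
Side ratio (the smaller triangle to the larger triangle) = 3:5, so area ratio = 3^2:5^2 = 9:25.
If the area of the smaller triangle is 72, then the area of the larger triangle = 72 * (25/9) = 200.

200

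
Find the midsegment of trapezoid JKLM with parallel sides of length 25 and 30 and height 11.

The midsegment of a trapezoid = (base1 + base2) / 2
midsegment = (25 + 30) / 2
midsegment = 55 / 2
midsegment = 55/2

55/2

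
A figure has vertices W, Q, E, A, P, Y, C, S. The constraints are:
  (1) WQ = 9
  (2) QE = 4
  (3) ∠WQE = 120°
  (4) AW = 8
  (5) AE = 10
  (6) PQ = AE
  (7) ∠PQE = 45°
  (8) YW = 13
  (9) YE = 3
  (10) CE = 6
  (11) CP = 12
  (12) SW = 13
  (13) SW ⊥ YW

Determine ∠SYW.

Step 1: By the law of cosines on triangle YWS: YS² = 13² + 13² − 2·13·13·cos(90°) = 338, so YS = 13·√2.
Step 2: By the inverse law of cosines on triangle SYW: cos(∠SYW) = ((13·√2)² + 13² − 13²) / (2·13·√2·13) = 338/478 = 0.7071, so ∠SYW = 45°.

Therefore, the measure of angle ∠SYW = 45°.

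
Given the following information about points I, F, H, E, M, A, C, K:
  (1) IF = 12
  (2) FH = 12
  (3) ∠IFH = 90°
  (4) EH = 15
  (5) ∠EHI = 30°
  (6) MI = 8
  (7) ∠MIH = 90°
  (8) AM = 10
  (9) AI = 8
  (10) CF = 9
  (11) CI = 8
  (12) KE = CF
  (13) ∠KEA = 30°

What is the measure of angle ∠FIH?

Step 1: By the law of cosines on triangle IFH: IH² = 12² + 12² − 2·12·12·cos(90°) = 288, so IH = 12·√2.
Step 2: By the inverse law of cosines on triangle FIH: cos(∠FIH) = (12² + (12·√2)² − 12²) / (2·12·12·√2) = 288/407.29 = 0.7071, so ∠FIH = 45°.

Therefore, the measure of angle ∠FIH = 45°.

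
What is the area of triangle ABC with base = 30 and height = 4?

Area = (1/2) * base * height
Area = (1/2) * 30 * 4
Area = 60

60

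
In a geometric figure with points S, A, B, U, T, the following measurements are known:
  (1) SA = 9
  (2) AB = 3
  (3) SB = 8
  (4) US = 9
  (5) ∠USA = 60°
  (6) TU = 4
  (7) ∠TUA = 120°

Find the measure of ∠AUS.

Step 1: By the law of cosines on triangle USA: UA² = 9² + 9² − 2·9·9·cos(60°) = 81, so UA = 9.
Step 2: By the inverse law of cosines on triangle AUS: cos(∠AUS) = (9² + 9² − 9²) / (2·9·9) = 81/162 = 0.5, so ∠AUS = 60°.

Therefore, the measure of angle ∠AUS = 60°.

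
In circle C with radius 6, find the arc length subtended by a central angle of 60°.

Arc length = 2π(6)(1/6) = 2*pi

2*pi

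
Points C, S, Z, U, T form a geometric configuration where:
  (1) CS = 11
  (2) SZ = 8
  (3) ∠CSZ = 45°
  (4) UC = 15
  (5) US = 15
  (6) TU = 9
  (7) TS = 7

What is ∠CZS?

Step 1: By the law of cosines on triangle ZSC: ZC² = 8² + 11² − 2·8·11·cos(45°) = 60.55, so ZC ≈ 7.78.
Step 2: By the inverse law of cosines on triangle CZS: cos(∠CZS) = (7.78² + 8² − 11²) / (2·7.78·8) = 3.55/124.5 = 0.0285, so ∠CZS = 88.37°.

Therefore, the measure of angle ∠CZS = 88.37°.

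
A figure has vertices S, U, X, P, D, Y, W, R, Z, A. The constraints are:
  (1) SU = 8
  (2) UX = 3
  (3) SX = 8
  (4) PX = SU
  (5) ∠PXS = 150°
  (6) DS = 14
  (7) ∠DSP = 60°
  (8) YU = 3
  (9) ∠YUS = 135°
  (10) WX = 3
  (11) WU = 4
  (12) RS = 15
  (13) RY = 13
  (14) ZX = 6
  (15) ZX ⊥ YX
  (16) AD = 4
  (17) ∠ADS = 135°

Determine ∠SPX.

From the given relations: PX = SU = 8.
Step 1: By the law of cosines on triangle PXS: PS² = 8² + 8² − 2·8·8·cos(150°) = 238.85, so PS ≈ 15.45.
Step 2: By the inverse law of cosines on triangle SPX: cos(∠SPX) = (15.45² + 8² − 8²) / (2·15.45·8) = 238.85/247.28 = 0.9659, so ∠SPX = 15°.

Therefore, the measure of angle ∠SPX = 15°.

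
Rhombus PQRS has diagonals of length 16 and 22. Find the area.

The diagonals of a rhombus divide it into four right triangles.
Each triangle has legs 16/ 2 = 8 and 22/2 = 11, so each has area (1/2)*8*11 = 44.
Four such triangles give total area = (d1 * d2) / 2 = 176.

176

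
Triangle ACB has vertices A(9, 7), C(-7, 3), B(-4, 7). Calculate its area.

Shoelace: Area = (1/2)|9(3-7) + -7(7-7) + -4(7-3)| = (1/2)(52) = 26

26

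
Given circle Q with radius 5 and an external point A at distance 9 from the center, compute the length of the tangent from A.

Let T be the point of tangency. Then QT ⊥ AT (radius ⊥ tangent).
In right triangle QTA: QA² = QT² + AT²
9² = 5² + AT²
AT² = 56, AT = 2*sqrt(14)

2*sqrt(14)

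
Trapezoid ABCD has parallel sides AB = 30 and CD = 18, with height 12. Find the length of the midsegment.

The midsegment (median) of a trapezoid connects the midpoints of the non-parallel sides.
Its length is the average of the two bases: (30 + 18) / 2 = 24.

24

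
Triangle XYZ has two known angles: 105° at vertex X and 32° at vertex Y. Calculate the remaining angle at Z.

By the triangle angle sum property, the three interior angles of any triangle add up to 180°.
We know angle X = 105° and angle Y = 32°, so their sum is 137°.
Therefore angle Z = 180° - 137° = 43°.

43 degrees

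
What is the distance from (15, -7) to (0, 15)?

d = sqrt((-15)^2 + (22)^2) = sqrt(709)

sqrt(709)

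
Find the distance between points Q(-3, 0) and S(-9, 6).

d = sqrt((-6)^2 + (6)^2) = sqrt(72) = 6*sqrt(2)

6*sqrt(2)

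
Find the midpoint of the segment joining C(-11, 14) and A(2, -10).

The midpoint is the average of the coordinates:
x: (-11 + 2)/2 = -9/2
y: (14 + -10)/2 = 2
Midpoint = (-9/2, 2)

(-9/2, 2)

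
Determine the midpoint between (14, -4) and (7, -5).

M = ((x₁ + x₂)/2, (y₁ + y₂)/2)
= ((14 + 7)/2, (-4 + -5)/2)
= (21/2, -9/2) = (21/2, -9/2)

(21/2, -9/2)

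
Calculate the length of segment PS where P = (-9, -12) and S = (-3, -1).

d = sqrt((6)^2 + (11)^2) = sqrt(157)

sqrt(157)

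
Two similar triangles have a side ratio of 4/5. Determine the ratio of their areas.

Area scales with the square of linear dimensions. If every length is multiplied by 4/5, then the area is multiplied by (4/5)^2 = 16/25.
The area ratio is 16:25.

16:25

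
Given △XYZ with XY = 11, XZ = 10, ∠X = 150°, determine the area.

Area = (1/2)(11)(10) sin(150°) = (1/2)(11)(10)(1/2) = 55/2

55/2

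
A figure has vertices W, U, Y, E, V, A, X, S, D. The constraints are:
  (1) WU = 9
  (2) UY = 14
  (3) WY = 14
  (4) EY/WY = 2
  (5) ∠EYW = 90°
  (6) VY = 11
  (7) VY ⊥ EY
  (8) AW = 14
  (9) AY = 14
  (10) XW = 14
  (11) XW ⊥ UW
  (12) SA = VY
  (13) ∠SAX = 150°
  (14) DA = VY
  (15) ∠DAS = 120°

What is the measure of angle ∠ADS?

From the given relations: DA = VY = 11; SA = VY = 11.
Step 1: By the law of cosines on triangle DAS: DS² = 11² + 11² − 2·11·11·cos(120°) = 363, so DS = 11·√3.
Step 2: By the inverse law of cosines on triangle ADS: cos(∠ADS) = (11² + (11·√3)² − 11²) / (2·11·11·√3) = 363/419.16 = 0.866, so ∠ADS = 30°.

Therefore, the measure of angle ∠ADS = 30°.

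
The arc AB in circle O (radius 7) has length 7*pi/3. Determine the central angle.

θ = 360 × 7*pi/3 / (2π × 7) = 60° (rearranging arc length formula).

60°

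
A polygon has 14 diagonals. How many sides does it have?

Using d = n(n - 3)/2, we solve 14 = n(n - 3)/2.
So n(n - 3) = 28.
Testing n = 7: 7 * 4 = 28 = 28. Correct.
The polygon has 7 sides.

7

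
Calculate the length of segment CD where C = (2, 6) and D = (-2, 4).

d = sqrt((-4)^2 + (-2)^2) = sqrt(20) = 2*sqrt(5)

2*sqrt(5)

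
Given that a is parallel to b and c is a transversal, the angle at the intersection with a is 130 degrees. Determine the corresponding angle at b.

Corresponding angles are equal: 130 degrees.

130 degrees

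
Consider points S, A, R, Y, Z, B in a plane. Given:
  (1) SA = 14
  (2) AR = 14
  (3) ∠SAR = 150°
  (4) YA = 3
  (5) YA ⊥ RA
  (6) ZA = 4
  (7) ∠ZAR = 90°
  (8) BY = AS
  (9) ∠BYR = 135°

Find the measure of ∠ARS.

Step 1: By the law of cosines on triangle RAS: RS² = 14² + 14² − 2·14·14·cos(150°) = 731.48, so RS ≈ 27.05.
Step 2: By the inverse law of cosines on triangle ARS: cos(∠ARS) = (14² + 27.05² − 14²) / (2·14·27.05) = 731.48/757.29 = 0.9659, so ∠ARS = 15°.

Therefore, the measure of angle ∠ARS = 15°.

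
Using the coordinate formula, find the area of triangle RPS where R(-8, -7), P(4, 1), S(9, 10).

The Shoelace formula computes the area from vertex coordinates by summing cross products.
For vertices (-8,-7), (4,1), (9,10):
Signed sum = -8*1 - 4*-7 + 4*10 - 9*1 + 9*-7 - -8*10
= 20 + 31 + 17 = 68
Area = (1/2)|68| = 34.

34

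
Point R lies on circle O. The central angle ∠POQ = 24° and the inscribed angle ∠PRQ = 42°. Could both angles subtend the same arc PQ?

By the inscribed angle theorem, the inscribed angle for a central angle of 24° should be 24° / 2 = 12°.
The given inscribed angle is 42°, which does not equal 12°.
Therefore, no, they do not correspond to the same arc.

No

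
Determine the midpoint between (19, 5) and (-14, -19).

The midpoint is the point halfway along the segment.
Move half the horizontal distance: 19 + (-14 - 19)/2 = 19 + -33/2 = 5/2
Move half the vertical distance: 5 + (-19 - 5)/2 = 5 + -24/2 = -7
Midpoint = (5/2, -7)

(5/2, -7)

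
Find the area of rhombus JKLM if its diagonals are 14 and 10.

Area of a rhombus = (d1 * d2) / 2
Area = (14 * 10) / 2
Area = 140 / 2
Area = 70

70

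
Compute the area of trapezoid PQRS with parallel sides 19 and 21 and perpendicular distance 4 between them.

A trapezoid's area equals the midsegment times the height.
The midsegment is (19 + 21) / 2 = 20.
Area = 20 * 4 = 80.

80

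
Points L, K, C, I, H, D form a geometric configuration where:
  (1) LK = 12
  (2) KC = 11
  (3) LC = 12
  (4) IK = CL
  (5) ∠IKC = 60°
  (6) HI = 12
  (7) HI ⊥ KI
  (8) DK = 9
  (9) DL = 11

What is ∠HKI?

From the given relations: IK = CL = 12.
Step 1: By the law of cosines on triangle KIH: KH² = 12² + 12² − 2·12·12·cos(90°) = 288, so KH = 12·√2.
Step 2: By the inverse law of cosines on triangle HKI: cos(∠HKI) = ((12·√2)² + 12² − 12²) / (2·12·√2·12) = 288/407.29 = 0.7071, so ∠HKI = 45°.

Therefore, the measure of angle ∠HKI = 45°.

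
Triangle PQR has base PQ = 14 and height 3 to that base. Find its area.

Area = (1/2) * base * height
Area = (1/2) * 14 * 3
Area = 21

21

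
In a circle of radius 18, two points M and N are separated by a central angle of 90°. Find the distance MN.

Chord length = 2r sin(θ/2)
= 2 × 18 × sin(90°/2)
= 2 × 18 × sin(45°)
= 18*sqrt(2)

18*sqrt(2)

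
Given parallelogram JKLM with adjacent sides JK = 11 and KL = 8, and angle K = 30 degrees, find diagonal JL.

The diagonal of a parallelogram can be found by treating two adjacent sides and the diagonal as a triangle.
Applying the law of cosines with sides 11, 8 and included angle 30°:
d^2 = 121 + 64 - 176*cos(30°) = 185 - 88*sqrt(3)
d = sqrt(185 - 88*sqrt(3))

sqrt(185 - 88*sqrt(3))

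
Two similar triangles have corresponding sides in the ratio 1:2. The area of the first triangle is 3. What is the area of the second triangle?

Area ratio = (1/2)^2 = 1/4. Area of the second triangle = 3 * 4/1 = 12.

12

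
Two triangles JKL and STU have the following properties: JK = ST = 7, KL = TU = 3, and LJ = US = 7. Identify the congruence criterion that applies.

The given information matches SSS: All three pairs of corresponding sides are equal (Side-Side-Side).

SSS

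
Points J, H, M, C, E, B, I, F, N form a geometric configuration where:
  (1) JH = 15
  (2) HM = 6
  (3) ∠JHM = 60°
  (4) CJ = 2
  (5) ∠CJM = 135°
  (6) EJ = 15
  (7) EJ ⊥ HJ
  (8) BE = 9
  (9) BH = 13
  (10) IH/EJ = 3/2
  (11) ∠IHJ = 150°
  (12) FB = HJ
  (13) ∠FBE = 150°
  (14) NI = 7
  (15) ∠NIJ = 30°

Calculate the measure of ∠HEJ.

Step 1: By the law of cosines on triangle EJH: EH² = 15² + 15² − 2·15·15·cos(90°) = 450, so EH = 15·√2.
Step 2: By the inverse law of cosines on triangle HEJ: cos(∠HEJ) = ((15·√2)² + 15² − 15²) / (2·15·√2·15) = 450/636.4 = 0.7071, so ∠HEJ = 45°.

Therefore, the measure of angle ∠HEJ = 45°.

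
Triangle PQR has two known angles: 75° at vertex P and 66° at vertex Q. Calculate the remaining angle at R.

Let angle R = x. Then 75 + 66 + x = 180.
x = 180 - 141 = 39 degrees.

39 degrees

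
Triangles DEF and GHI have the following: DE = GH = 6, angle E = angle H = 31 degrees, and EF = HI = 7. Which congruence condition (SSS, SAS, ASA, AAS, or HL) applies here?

Consider the given information: DE = GH = 6, angle E = angle H = 31 degrees, and EF = HI = 7
This is not AAS or HL: AAS requires two angles and a non-included side. HL only applies to right triangles with matching hypotenuse and leg.
The correct criterion is SAS. Two pairs of corresponding sides and the included angle are equal (Side-Angle-Side).

SAS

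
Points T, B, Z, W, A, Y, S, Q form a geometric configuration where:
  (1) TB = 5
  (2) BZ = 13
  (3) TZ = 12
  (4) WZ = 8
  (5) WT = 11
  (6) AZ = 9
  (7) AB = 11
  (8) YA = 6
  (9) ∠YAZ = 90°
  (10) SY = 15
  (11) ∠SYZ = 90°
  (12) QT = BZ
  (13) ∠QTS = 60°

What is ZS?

Step 1: By the law of cosines on triangle ZAY: ZY² = 9² + 6² − 2·9·6·cos(90°) = 117, so ZY = 3·√13.
Step 2: By the law of cosines on triangle ZYS: ZS² = (3·√13)² + 15² − 2·3·√13·15·cos(90°) = 342, so ZS = 3·√38.

Therefore, the length of ZS = 3·√38.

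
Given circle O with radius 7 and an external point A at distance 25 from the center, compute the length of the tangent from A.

The tangent, radius, and line from the external point to the center form a right triangle.
The right angle is where the tangent meets the radius.
By the Pythagorean theorem: tangent² + 7² = 25²
tangent² = 625 - 49 = 576
tangent = 24

24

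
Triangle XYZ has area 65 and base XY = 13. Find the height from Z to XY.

Rearranging the area formula Area = (1/2) * base * height:
height = 2 * Area / base = 2 * 65 / 13 = 10.

10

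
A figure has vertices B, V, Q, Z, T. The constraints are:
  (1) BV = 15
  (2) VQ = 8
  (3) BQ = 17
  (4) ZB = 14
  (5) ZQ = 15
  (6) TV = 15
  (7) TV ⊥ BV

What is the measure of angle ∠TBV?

Step 1: By the law of cosines on triangle BVT: BT² = 15² + 15² − 2·15·15·cos(90°) = 450, so BT = 15·√2.
Step 2: By the inverse law of cosines on triangle TBV: cos(∠TBV) = ((15·√2)² + 15² − 15²) / (2·15·√2·15) = 450/636.4 = 0.7071, so ∠TBV = 45°.

Therefore, the measure of angle ∠TBV = 45°.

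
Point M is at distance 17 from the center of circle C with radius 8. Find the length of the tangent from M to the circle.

The tangent, radius, and line from the external point to the center form a right triangle.
The right angle is where the tangent meets the radius.
By the Pythagorean theorem: tangent² + 8² = 17²
tangent² = 289 - 64 = 225
tangent = 15

15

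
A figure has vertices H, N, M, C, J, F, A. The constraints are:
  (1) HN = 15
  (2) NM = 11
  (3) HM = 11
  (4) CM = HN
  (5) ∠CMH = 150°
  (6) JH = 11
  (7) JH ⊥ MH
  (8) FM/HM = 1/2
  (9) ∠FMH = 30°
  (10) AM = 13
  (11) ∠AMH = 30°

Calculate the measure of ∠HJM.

Step 1: By the law of cosines on triangle JHM: JM² = 11² + 11² − 2·11·11·cos(90°) = 242, so JM = 11·√2.
Step 2: By the inverse law of cosines on triangle HJM: cos(∠HJM) = (11² + (11·√2)² − 11²) / (2·11·11·√2) = 242/342.24 = 0.7071, so ∠HJM = 45°.

Therefore, the measure of angle ∠HJM = 45°.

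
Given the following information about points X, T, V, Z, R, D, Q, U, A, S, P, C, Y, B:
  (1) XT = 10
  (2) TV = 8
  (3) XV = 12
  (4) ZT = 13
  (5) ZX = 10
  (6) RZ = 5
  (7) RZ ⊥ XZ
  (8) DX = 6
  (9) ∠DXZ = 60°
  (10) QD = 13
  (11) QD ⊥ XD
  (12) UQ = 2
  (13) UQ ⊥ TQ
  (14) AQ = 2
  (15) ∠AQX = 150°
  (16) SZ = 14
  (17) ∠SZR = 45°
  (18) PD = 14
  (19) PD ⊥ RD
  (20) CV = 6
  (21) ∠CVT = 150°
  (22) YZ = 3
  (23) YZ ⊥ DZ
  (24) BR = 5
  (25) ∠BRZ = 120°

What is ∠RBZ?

Step 1: By the law of cosines on triangle BRZ: BZ² = 5² + 5² − 2·5·5·cos(120°) = 75, so BZ = 5·√3.
Step 2: By the inverse law of cosines on triangle RBZ: cos(∠RBZ) = (5² + (5·√3)² − 5²) / (2·5·5·√3) = 75/86.6 = 0.866, so ∠RBZ = 30°.

Therefore, the measure of angle ∠RBZ = 30°.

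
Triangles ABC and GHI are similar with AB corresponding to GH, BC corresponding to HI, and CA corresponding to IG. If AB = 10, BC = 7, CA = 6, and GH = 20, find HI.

Since the triangles are similar, the ratio of corresponding sides is constant.
Scale factor k = GH / AB = 20 / 10 = 2
HI = k * BC = 2 * 7 = 14

14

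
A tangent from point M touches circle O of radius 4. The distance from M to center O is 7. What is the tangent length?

Let T be the point of tangency. Then OT ⊥ MT (radius ⊥ tangent).
In right triangle OTM: OM² = OT² + MT²
7² = 4² + MT²
MT² = 33, MT = sqrt(33)

sqrt(33)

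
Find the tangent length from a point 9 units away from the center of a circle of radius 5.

The tangent, radius, and line from the external point to the center form a right triangle.
The right angle is where the tangent meets the radius.
By the Pythagorean theorem: tangent² + 5² = 9²
tangent² = 81 - 25 = 56
tangent = 2*sqrt(14)

2*sqrt(14)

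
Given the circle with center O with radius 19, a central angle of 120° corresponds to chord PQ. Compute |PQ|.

Drop a perpendicular from the center to the chord, bisecting both the chord and the central angle.
Each half-chord = r sin(θ/2) = 19 sin(60°).
The full chord = 2 × 19 × sin(60°) = 19*sqrt(3).

19*sqrt(3)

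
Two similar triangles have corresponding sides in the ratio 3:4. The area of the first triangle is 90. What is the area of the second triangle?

Area ratio = (3/4)^2 = 9/16. Area of the second triangle = 90 * 16/9 = 160.

160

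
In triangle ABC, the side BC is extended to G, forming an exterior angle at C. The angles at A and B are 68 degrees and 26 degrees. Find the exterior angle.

By the exterior angle theorem, an exterior angle of a triangle equals the sum of the two remote interior angles.
Exterior angle = angle A + angle B
Exterior angle = 68 + 26 = 94 degrees

94 degrees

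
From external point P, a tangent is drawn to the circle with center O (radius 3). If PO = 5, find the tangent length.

Let T be the point of tangency. Then OT ⊥ PT (radius ⊥ tangent).
In right triangle OTP: OP² = OT² + PT²
5² = 3² + PT²
PT² = 16, PT = 4

4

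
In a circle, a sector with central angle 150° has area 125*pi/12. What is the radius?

The sector covers 150°/360° = 5/12 of the full circle.
Full circle area = 125*pi/12 / 5/12 = 25*pi.
Since full area = πr², we get r² = 25*pi/π = 25, so r = 5.

5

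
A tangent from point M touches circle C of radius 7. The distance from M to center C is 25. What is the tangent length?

Let T be the point of tangency. Then CT ⊥ MT (radius ⊥ tangent).
In right triangle CTM: CM² = CT² + MT²
25² = 7² + MT²
MT² = 576, MT = 24

24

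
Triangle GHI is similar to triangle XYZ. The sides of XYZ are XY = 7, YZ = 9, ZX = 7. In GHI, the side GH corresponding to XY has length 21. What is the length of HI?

Since the triangles are similar, the ratio of corresponding sides is constant.
Scale factor k = GH / XY = 21 / 7 = 3
HI = k * YZ = 3 * 9 = 27

27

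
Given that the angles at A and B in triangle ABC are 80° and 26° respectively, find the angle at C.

Let angle C = x. Then 80 + 26 + x = 180.
x = 180 - 106 = 74 degrees.

74 degrees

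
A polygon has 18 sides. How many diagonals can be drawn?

Total line segments between 18 vertices = C(18,2) = 153.
Subtract the 18 sides: 153 - 18 = 135 diagonals.

135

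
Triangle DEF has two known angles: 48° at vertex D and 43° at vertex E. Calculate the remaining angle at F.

The interior angles sum to 180°: angle F = 180 - 48 - 43 = 89°.
The triangle is acute (angles 48°, 43°, 89°).

89 degrees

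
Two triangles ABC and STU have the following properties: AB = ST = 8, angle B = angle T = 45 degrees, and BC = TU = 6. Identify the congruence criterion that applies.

The given information matches SAS: Two pairs of corresponding sides and the included angle are equal (Side-Angle-Side).

SAS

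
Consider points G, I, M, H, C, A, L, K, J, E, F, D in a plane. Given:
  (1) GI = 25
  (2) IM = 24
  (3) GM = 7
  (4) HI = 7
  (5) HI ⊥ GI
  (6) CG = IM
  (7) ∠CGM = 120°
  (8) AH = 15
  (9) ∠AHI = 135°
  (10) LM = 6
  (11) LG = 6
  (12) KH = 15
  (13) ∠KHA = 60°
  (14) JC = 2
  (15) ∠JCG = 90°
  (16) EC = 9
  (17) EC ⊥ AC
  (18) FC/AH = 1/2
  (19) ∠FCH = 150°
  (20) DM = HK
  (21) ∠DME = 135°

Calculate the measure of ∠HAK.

Step 1: By the law of cosines on triangle AHK: AK² = 15² + 15² − 2·15·15·cos(60°) = 225, so AK = 15.
Step 2: By the inverse law of cosines on triangle HAK: cos(∠HAK) = (15² + 15² − 15²) / (2·15·15) = 225/450 = 0.5, so ∠HAK = 60°.

Therefore, the measure of angle ∠HAK = 60°.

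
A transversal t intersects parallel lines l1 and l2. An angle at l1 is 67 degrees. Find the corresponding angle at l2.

When a transversal crosses parallel lines, angles in the same position at each intersection are called corresponding angles.
These are always equal, so the answer is 67 degrees.

67 degrees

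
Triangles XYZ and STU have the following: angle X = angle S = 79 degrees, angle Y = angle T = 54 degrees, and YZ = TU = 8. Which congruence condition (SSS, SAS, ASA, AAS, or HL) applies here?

The given information provides:
angle X = angle S = 79 degrees, angle Y = angle T = 54 degrees, and YZ = TU = 8
This matches the AAS congruence theorem.
Two pairs of corresponding angles and a non-included side are equal (Angle-Angle-Side).

AAS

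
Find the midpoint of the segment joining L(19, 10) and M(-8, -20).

M = ((x₁ + x₂)/2, (y₁ + y₂)/2)
= ((19 + -8)/2, (10 + -20)/2)
= (11/2, -10/2) = (11/2, -5)

(11/2, -5)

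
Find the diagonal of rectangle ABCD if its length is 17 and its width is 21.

d = sqrt(17^2 + 21^2) = sqrt(730)

sqrt(730)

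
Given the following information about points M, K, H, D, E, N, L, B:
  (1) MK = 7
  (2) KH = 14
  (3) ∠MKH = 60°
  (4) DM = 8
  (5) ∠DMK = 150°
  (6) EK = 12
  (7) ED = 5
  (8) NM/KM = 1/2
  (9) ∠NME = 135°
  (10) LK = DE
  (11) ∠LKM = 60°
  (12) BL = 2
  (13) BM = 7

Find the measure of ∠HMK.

Step 1: By the law of cosines on triangle MKH: MH² = 7² + 14² − 2·7·14·cos(60°) = 147, so MH = 7·√3.
Step 2: By the inverse law of cosines on triangle HMK: cos(∠HMK) = ((7·√3)² + 7² − 14²) / (2·7·√3·7) = 0/169.74 = 0, so ∠HMK = 90°.

Therefore, the measure of angle ∠HMK = 90°.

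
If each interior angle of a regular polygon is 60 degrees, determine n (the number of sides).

Exterior angle = 180 - 60 = 120. n = 360 / 120 = 3.

3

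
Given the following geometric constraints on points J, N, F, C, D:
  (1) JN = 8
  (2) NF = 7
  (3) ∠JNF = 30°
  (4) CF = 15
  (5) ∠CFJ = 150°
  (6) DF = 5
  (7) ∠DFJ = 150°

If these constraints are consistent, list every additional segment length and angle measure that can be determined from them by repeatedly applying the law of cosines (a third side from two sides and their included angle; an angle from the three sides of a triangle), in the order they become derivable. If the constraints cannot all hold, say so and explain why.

The constraints are consistent. Derivable facts, in order:
After 1 step:
- JF ≈ 4
After 2 steps:
- JC ≈ 18.57
- JD ≈ 8.7
- ∠FJN = 61.03°
- ∠JFN = 88.97°
After 3 steps:
- ∠CJF = 23.82°
- ∠DJF = 16.7°
- ∠FCJ = 6.18°
- ∠FDJ = 13.3°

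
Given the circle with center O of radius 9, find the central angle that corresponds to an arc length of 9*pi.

The full circumference is 2πr = 18*pi.
The arc is 9*pi / 18*pi = 1/2 of the full circle.
So the central angle = 1/2 × 360° = 180°.

180°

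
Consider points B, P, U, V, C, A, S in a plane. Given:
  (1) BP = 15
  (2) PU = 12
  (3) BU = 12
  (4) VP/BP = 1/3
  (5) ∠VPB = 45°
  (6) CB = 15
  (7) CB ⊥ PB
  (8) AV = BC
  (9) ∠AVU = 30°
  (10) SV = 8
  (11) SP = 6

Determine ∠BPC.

Step 1: By the law of cosines on triangle PBC: PC² = 15² + 15² − 2·15·15·cos(90°) = 450, so PC = 15·√2.
Step 2: By the inverse law of cosines on triangle BPC: cos(∠BPC) = (15² + (15·√2)² − 15²) / (2·15·15·√2) = 450/636.4 = 0.7071, so ∠BPC = 45°.

Therefore, the measure of angle ∠BPC = 45°.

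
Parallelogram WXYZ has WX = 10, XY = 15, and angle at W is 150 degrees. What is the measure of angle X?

Consecutive angles are supplementary: angle X = 180 - 150 = 30 degrees.

30 degrees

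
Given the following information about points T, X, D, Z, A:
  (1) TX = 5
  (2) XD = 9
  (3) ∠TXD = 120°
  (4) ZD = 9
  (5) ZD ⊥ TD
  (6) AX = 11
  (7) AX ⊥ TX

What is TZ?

Step 1: By the law of cosines on triangle DXT: DT² = 9² + 5² − 2·9·5·cos(120°) = 151, so DT = √151.
Step 2: By the law of cosines on triangle TDZ: TZ² = √151² + 9² − 2·√151·9·cos(90°) = 232, so TZ = 2·√58.

Therefore, the length of TZ = 2·√58.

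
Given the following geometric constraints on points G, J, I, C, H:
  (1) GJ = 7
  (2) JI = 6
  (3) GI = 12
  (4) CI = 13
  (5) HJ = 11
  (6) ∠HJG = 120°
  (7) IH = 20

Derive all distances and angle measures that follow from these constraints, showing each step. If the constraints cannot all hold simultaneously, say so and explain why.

These constraints are not satisfiable: by the triangle inequality in triangle JIH, (2) JI = 6 and (5) HJ = 11 force IH ≤ 6 + 11 = 17, but (7) says IH = 20. No planar figure meets all of them, so nothing further can be derived.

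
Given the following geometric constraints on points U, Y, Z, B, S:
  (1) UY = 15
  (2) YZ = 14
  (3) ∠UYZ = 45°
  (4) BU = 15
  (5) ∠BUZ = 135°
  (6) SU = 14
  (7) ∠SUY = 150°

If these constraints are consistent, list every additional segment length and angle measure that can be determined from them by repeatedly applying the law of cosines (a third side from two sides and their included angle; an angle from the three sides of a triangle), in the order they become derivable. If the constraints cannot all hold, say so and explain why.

The constraints are consistent. Derivable facts, in order:
After 1 step:
- UZ ≈ 11.14
- YS ≈ 28.01
After 2 steps:
- ZB ≈ 24.19
- ∠SYU = 14.47°
- ∠USY = 15.53°
- ∠UZY = 72.26°
- ∠YUZ = 62.74°
After 3 steps:
- ∠BZU = 26°
- ∠UBZ = 19°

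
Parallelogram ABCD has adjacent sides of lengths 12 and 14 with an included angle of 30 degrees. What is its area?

The area of a parallelogram equals the product of two adjacent sides times the sine of the included angle.
This is because the height equals 14 * sin(30°) = 7.
Area = 12 * 7 = 84

84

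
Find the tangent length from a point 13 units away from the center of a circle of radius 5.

tangent = √(d² - r²) = √(13² - 5²) = √(169 - 25) = √144 = 12

12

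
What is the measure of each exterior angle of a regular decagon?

Each exterior angle of a regular n-gon is 360 / n.
For n = 10: 360 / 10 = 36 degrees.

36 degrees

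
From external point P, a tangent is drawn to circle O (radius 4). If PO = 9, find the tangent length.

tangent = √(d² - r²) = √(9² - 4²) = √(81 - 16) = √65 = sqrt(65)

sqrt(65)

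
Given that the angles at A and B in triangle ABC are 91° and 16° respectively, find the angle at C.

The interior angles sum to 180°: angle C = 180 - 91 - 16 = 73°.
The triangle is obtuse (angles 91°, 16°, 73°).

73 degrees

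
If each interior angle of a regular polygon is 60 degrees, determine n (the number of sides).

The exterior angle is the supplement of the interior angle: 180 - 60 = 120 degrees.
Since the exterior angles of any convex polygon sum to 360 degrees, the number of sides is 360 / 120 = 3.

3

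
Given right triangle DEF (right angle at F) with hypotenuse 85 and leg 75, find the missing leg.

Rearranging the Pythagorean theorem to solve for the unknown leg:
leg^2 = hypotenuse^2 - known_leg^2 = 7225 - 5625 = 1600
leg = sqrt(1600) = 40.

40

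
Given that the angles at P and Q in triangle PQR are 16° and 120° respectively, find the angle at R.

By the triangle angle sum property, the three interior angles of any triangle add up to 180°.
We know angle P = 16° and angle Q = 120°, so their sum is 136°.
Therefore angle R = 180° - 136° = 44°.

44 degrees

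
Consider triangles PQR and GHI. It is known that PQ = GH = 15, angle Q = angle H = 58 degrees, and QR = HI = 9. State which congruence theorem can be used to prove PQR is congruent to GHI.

Consider the given information: PQ = GH = 15, angle Q = angle H = 58 degrees, and QR = HI = 9
This is not ASA or AAS: ASA requires two angles and the side between them. AAS requires two angles and a non-included side.
The correct criterion is SAS. Two pairs of corresponding sides and the included angle are equal (Side-Angle-Side).

SAS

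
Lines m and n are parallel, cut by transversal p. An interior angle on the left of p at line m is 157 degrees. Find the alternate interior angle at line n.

Alternate interior angles are equal: 157 degrees.

157 degrees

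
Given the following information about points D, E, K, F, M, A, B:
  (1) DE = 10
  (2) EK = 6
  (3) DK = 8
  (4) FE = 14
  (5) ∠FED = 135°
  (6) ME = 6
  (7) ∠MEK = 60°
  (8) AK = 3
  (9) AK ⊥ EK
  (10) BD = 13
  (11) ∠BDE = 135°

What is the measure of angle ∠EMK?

Step 1: By the law of cosines on triangle MEK: MK² = 6² + 6² − 2·6·6·cos(60°) = 36, so MK = 6.
Step 2: By the inverse law of cosines on triangle EMK: cos(∠EMK) = (6² + 6² − 6²) / (2·6·6) = 36/72 = 0.5, so ∠EMK = 60°.

Therefore, the measure of angle ∠EMK = 60°.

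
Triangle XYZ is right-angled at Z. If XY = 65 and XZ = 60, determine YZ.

By the Pythagorean theorem: YZ^2 = XY^2 - XZ^2
YZ^2 = 65^2 - 60^2 = 4225 - 3600 = 625
YZ = sqrt(625) = 25

25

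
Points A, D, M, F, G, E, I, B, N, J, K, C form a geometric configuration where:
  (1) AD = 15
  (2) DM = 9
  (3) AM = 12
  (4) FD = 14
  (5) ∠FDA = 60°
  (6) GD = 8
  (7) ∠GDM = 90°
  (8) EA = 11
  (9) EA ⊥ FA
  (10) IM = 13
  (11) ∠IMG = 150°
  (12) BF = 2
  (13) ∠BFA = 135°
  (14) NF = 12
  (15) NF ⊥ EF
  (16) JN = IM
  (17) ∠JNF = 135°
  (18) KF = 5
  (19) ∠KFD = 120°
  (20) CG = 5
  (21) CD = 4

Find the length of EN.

Step 1: By the law of cosines on triangle FDA: FA² = 14² + 15² − 2·14·15·cos(60°) = 211, so FA ≈ 14.53.
Step 2: By the law of cosines on triangle EAF: EF² = 11² + 14.53² − 2·11·14.53·cos(90°) = 332, so EF = 2·√83.
Step 3: By the law of cosines on triangle EFN: EN² = (2·√83)² + 12² − 2·2·√83·12·cos(90°) = 476, so EN = 2·√119.

Therefore, the length of EN = 2·√119.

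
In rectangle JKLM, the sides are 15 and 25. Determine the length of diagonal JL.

d = sqrt(15^2 + 25^2) = sqrt(850) = 5*sqrt(34)

5*sqrt(34)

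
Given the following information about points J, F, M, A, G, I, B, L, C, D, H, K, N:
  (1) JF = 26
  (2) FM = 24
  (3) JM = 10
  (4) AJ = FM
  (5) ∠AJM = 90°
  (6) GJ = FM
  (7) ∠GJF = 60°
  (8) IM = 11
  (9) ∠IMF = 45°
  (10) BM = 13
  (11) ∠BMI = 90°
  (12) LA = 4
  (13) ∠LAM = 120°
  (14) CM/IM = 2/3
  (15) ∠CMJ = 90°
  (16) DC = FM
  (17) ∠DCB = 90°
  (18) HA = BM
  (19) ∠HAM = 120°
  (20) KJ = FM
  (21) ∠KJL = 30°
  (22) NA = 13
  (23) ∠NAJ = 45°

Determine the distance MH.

From the given relations: AJ = FM = 24; HA = BM = 13.
Step 1: By the law of cosines on triangle AJM: AM² = 24² + 10² − 2·24·10·cos(90°) = 676, so AM = 26.
Step 2: By the law of cosines on triangle MAH: MH² = 26² + 13² − 2·26·13·cos(120°) = 1183, so MH = 13·√7.

Therefore, the length of MH = 13·√7.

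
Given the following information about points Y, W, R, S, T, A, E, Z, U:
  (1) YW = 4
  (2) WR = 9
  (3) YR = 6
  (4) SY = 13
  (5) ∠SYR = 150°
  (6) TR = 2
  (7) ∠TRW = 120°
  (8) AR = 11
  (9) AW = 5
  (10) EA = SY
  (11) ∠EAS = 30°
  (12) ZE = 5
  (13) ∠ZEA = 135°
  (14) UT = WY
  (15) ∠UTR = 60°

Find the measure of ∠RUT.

From the given relations: UT = WY = 4.
Step 1: By the law of cosines on triangle UTR: UR² = 4² + 2² − 2·4·2·cos(60°) = 12, so UR = 2·√3.
Step 2: By the inverse law of cosines on triangle RUT: cos(∠RUT) = ((2·√3)² + 4² − 2²) / (2·2·√3·4) = 24/27.71 = 0.866, so ∠RUT = 30°.

Therefore, the measure of angle ∠RUT = 30°.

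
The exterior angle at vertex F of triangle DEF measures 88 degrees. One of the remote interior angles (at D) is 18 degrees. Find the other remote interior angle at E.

angle E = 88 - 18 = 70 degrees (exterior angle theorem).

70 degrees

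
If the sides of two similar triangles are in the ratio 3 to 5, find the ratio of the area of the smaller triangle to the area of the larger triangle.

Area scales with the square of linear dimensions. If every length is multiplied by 3/5, then the area is multiplied by (3/5)^2 = 9/25.
The area ratio is 9:25.

9:25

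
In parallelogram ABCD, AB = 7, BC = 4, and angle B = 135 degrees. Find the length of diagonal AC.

Using the law of cosines:
d^2 = 7^2 + 4^2 - 2(7)(4)cos(135 degrees)
d^2 = 49 + 16 - 56*-sqrt(2)/2
d^2 = 28*sqrt(2) + 65
d = sqrt(28*sqrt(2) + 65)

sqrt(28*sqrt(2) + 65)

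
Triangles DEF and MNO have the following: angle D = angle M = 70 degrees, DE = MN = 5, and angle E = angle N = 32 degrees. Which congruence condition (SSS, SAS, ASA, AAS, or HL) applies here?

Consider the given information: angle D = angle M = 70 degrees, DE = MN = 5, and angle E = angle N = 32 degrees
This is not SSS or SAS: SSS requires all three pairs of sides, but we don't have that. SAS requires two sides and the included angle between them.
The correct criterion is ASA. Two pairs of corresponding angles and the included side are equal (Angle-Side-Angle).

ASA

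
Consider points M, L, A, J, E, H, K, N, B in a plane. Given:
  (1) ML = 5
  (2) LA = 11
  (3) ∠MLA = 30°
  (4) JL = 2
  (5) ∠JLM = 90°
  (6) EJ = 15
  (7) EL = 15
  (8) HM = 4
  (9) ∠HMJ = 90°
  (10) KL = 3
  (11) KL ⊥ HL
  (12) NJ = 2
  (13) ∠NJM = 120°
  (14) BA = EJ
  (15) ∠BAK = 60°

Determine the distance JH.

Step 1: By the law of cosines on triangle JLM: JM² = 2² + 5² − 2·2·5·cos(90°) = 29, so JM = √29.
Step 2: By the law of cosines on triangle JMH: JH² = √29² + 4² − 2·√29·4·cos(90°) = 45, so JH = 3·√5.

Therefore, the length of JH = 3·√5.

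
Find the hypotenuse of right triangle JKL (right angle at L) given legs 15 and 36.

By the Pythagorean theorem: JK^2 = JL^2 + KL^2
JK^2 = 15^2 + 36^2 = 225 + 1296 = 1521
JK = sqrt(1521) = 39

39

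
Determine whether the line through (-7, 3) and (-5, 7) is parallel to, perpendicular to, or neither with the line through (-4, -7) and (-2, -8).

Slope of line 1: m1 = (7 - 3)/(-5 - -7) = 4/2 = 2
Slope of line 2: m2 = (-8 - -7)/(-2 - -4) = -1/2 = -1/2
m1 * m2 = (2) * (-1/2) = -1 = -1, so the lines are perpendicular.

Perpendicular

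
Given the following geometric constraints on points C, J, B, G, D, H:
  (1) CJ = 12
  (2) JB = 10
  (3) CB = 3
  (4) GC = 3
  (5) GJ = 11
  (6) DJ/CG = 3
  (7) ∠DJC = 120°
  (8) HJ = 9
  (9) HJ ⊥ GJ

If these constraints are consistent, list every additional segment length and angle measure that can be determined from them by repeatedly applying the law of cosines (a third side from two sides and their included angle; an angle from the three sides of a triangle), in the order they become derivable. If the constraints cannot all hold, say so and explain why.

The constraints are consistent. Derivable facts, in order:
After 1 step:
- CD = 3·√37
- GH ≈ 14.21
- ∠BCJ = 42.6°
- ∠BJC = 11.72°
- ∠CBJ = 125.69°
- ∠CGJ = 102.25°
- ∠CJG = 14.14°
- ∠GCJ = 63.61°
After 2 steps:
- ∠CDJ = 34.72°
- ∠DCJ = 25.28°
- ∠GHJ = 50.71°
- ∠HGJ = 39.29°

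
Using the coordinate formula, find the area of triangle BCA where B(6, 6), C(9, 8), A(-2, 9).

The Shoelace formula computes the area from vertex coordinates by summing cross products.
For vertices (6,6), (9,8), (-2,9):
Signed sum = 6*8 - 9*6 + 9*9 - -2*8 + -2*6 - 6*9
= -6 + 97 + -66 = 25
Area = (1/2)|25| = 25/2.

25/2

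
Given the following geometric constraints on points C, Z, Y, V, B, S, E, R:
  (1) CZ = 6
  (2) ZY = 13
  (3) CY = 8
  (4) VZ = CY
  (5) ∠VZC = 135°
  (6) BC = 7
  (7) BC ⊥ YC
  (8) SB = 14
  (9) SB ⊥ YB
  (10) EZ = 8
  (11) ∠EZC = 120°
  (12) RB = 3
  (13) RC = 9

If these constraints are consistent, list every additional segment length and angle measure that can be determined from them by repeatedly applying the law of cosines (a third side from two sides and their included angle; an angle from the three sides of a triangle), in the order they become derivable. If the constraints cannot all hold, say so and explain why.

The constraints are consistent. Derivable facts, in order:
After 1 step:
- CE = 2·√37
- CV ≈ 12.96
- YB = √113
- ∠BCR = 16.2°
- ∠BRC = 40.6°
- ∠CBR = 123.2°
- ∠CYZ = 18.72°
- ∠CZY = 25.33°
- ∠YCZ = 135.95°
After 2 steps:
- YS ≈ 17.58
- ∠BYC = 41.19°
- ∠CBY = 48.81°
- ∠CEZ = 25.28°
- ∠CVZ = 19.11°
- ∠ECZ = 34.72°
- ∠VCZ = 25.89°
After 3 steps:
- ∠BSY = 37.21°
- ∠BYS = 52.79°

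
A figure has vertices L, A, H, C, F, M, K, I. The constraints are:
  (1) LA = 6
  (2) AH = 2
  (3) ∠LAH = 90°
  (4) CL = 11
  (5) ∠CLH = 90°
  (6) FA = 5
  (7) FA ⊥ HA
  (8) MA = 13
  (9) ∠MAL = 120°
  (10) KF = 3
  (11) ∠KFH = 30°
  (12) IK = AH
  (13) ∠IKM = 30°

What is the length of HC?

Step 1: By the law of cosines on triangle LAH: LH² = 6² + 2² − 2·6·2·cos(90°) = 40, so LH = 2·√10.
Step 2: By the law of cosines on triangle HLC: HC² = (2·√10)² + 11² − 2·2·√10·11·cos(90°) = 161, so HC = √161.

Therefore, the length of HC = √161.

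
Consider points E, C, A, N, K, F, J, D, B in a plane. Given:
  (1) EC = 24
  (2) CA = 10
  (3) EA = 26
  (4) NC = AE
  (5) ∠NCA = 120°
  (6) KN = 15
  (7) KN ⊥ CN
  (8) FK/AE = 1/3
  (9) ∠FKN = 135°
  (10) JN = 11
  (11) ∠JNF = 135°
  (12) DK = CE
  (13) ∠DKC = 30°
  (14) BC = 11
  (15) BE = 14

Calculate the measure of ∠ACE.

Step 1: By the inverse law of cosines on triangle ACE: cos(∠ACE) = (10² + 24² − 26²) / (2·10·24) = 0/480 = 0, so ∠ACE = 90°.

Therefore, the measure of angle ∠ACE = 90°.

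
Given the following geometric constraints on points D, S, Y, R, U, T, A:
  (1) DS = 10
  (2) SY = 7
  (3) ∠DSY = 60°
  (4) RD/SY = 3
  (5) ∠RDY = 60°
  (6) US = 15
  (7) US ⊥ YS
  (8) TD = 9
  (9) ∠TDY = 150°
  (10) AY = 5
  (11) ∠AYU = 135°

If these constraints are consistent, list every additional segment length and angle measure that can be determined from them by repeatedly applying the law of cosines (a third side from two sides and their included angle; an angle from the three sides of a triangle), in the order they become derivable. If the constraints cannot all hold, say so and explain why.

The constraints are consistent. Derivable facts, in order:
After 1 step:
- DY = √79
- YU ≈ 16.55
After 2 steps:
- UA ≈ 20.4
- YR ≈ 18.26
- YT ≈ 17.28
- ∠DYS = 77°
- ∠SDY = 43°
- ∠SUY = 25.02°
- ∠SYU = 64.98°
After 3 steps:
- ∠AUY = 9.98°
- ∠DRY = 24.94°
- ∠DTY = 14.9°
- ∠DYR = 95.06°
- ∠DYT = 15.1°
- ∠UAY = 35.02°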